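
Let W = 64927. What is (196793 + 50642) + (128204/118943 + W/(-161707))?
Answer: 4759156940349002/19233915701 ≈ 2.4744e+5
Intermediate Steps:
(196793 + 50642) + (128204/118943 + W/(-161707)) = (196793 + 50642) + (128204/118943 + 64927/(-161707)) = 247435 + (128204*(1/118943) + 64927*(-1/161707)) = 247435 + (128204/118943 - 64927/161707) = 247435 + 13008872067/19233915701 = 4759156940349002/19233915701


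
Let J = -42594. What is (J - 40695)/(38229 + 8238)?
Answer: -27763/15489 ≈ -1.7924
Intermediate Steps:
(J - 40695)/(38229 + 8238) = (-42594 - 40695)/(38229 + 8238) = -83289/46467 = -83289*1/46467 = -27763/15489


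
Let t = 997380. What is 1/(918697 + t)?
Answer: 1/1916077 ≈ 5.2190e-7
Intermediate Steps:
1/(918697 + t) = 1/(918697 + 997380) = 1/1916077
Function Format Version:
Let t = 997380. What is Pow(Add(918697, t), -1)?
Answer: Rational(1, 1916077) ≈ 5.2190e-7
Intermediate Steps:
Pow(Add(918697, t), -1) = Pow(Add(918697, 997380), -1) = Pow(1916077, -1) = Rational(1, 1916077)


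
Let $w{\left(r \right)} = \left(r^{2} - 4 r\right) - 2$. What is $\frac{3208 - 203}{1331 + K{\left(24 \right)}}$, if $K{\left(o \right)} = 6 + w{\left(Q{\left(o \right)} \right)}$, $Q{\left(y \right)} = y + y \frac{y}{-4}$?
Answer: $\frac{601}{3243} \approx 0.18532$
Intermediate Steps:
$Q{\left(y \right)} = y - \frac{y^{2}}{4}$ ($Q{\left(y \right)} = y + y y \left(- \frac{1}{4}\right) = y + y \left(- \frac{y}{4}\right) = y - \frac{y^{2}}{4}$)
$w{\left(r \right)} = -2 + r^{2} - 4 r$
$K{\left(o \right)} = 4 - o \left(4 - o\right) + \frac{o^{2} \left(4 - o\right)^{2}}{16}$ ($K{\left(o \right)} = 6 - \left(2 - \frac{o^{2} \left(4 - o\right)^{2}}{16} + 4 \cdot \frac{1}{4} o \left(4 - o\right)\right) = 6 - \left(2 + o \left(4 - o\right) - \frac{o^{2} \left(4 - o\right)^{2}}{16}\right) = 4 - o \left(4 - o\right) + \frac{o^{2} \left(4 - o\right)^{2}}{16}$)
$\frac{3208 - 203}{1331 + K{\left(24 \right)}} = \frac{3208 - 203}{1331 + \left(4 + 24 \left(-4 + 24\right) + \frac{24^{2} \left(-4 + 24\right)^{2}}{16}\right)} = \frac{3005}{1331 + \left(4 + 24 \cdot 20 + \frac{1}{16} \cdot 576 \cdot 20^{2}\right)} = \frac{3005}{1331 + \left(4 + 480 + \frac{1}{16} \cdot 576 \cdot 400\right)} = \frac{3005}{1331 + \left(4 + 480 + 14400\right)} = \frac{3005}{1331 + 14884} = \frac{3005}{16215} = 3005 \cdot \frac{1}{16215} = \frac{601}{3243}$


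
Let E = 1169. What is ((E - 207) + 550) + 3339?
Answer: 4851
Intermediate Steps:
((E - 207) + 550) + 3339 = ((1169 - 207) + 550) + 3339 = (962 + 550) + 3339 = 1512 + 3339 = 4851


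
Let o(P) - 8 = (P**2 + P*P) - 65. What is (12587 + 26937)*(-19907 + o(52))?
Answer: -575311344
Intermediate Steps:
o(P) = -57 + 2*P**2 (o(P) = 8 + ((P**2 + P*P) - 65) = 8 + ((P**2 + P**2) - 65) = 8 + (2*P**2 - 65) = 8 + (-65 + 2*P**2) = -57 + 2*P**2)
(12587 + 26937)*(-19907 + o(52)) = (12587 + 26937)*(-19907 + (-57 + 2*52**2)) = 39524*(-19907 + (-57 + 2*2704)) = 39524*(-19907 + (-57 + 5408)) = 39524*(-19907 + 5351) = 39524*(-14556) = -575311344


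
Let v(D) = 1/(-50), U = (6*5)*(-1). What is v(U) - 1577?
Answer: -78851/50 ≈ -1577.0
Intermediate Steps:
U = -30 (U = 30*(-1) = -30)
v(D) = -1/50
v(U) - 1577 = -1/50 - 1577 = -78851/50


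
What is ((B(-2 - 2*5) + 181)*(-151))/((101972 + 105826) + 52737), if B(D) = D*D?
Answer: -9815/52107 ≈ -0.18836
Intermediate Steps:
B(D) = D²
((B(-2 - 2*5) + 181)*(-151))/((101972 + 105826) + 52737) = (((-2 - 2*5)² + 181)*(-151))/((101972 + 105826) + 52737) = (((-2 - 10)² + 181)*(-151))/(207798 + 52737) = (((-12)² + 181)*(-151))/260535 = ((144 + 181)*(-151))*(1/260535) = (325*(-151))*(1/260535) = -49075*1/260535 = -9815/52107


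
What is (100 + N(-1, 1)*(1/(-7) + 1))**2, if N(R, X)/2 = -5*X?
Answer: 409600/49 ≈ 8359.2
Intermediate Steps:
N(R, X) = -10*X (N(R, X) = 2*(-5*X) = -10*X)
(100 + N(-1, 1)*(1/(-7) + 1))**2 = (100 + (-10*1)*(1/(-7) + 1))**2 = (100 - 10*(-1/7 + 1))**2 = (100 - 10*6/7)**2 = (100 - 60/7)**2 = (640/7)**2 = 409600/49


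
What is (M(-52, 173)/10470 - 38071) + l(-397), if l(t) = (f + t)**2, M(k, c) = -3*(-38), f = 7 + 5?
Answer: 192218749/1745 ≈ 1.1015e+5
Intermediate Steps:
f = 12
M(k, c) = 114
l(t) = (12 + t)**2
(M(-52, 173)/10470 - 38071) + l(-397) = (114/10470 - 38071) + (12 - 397)**2 = (114*(1/10470) - 38071) + (-385)**2 = (19/1745 - 38071) + 148225 = -66433876/1745 + 148225 = 192218749/1745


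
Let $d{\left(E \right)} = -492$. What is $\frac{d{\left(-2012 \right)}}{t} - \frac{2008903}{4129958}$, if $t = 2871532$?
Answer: $- \frac{1442665297183}{2964826638914} \approx -0.48659$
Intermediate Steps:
$\frac{d{\left(-2012 \right)}}{t} - \frac{2008903}{4129958} = - \frac{492}{2871532} - \frac{2008903}{4129958} = \left(-492\right) \frac{1}{2871532} - \frac{2008903}{4129958} = - \frac{123}{717883} - \frac{2008903}{4129958} = - \frac{1442665297183}{2964826638914}$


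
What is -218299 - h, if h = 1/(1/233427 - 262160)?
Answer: -13358855836781954/61195222319 ≈ -2.1830e+5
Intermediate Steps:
h = -233427/61195222319 (h = 1/(1/233427 - 262160) = 1/(-61195222319/233427) = -233427/61195222319 ≈ -3.8145e-6)
-218299 - h = -218299 - 1*(-233427/61195222319) = -218299 + 233427/61195222319 = -13358855836781954/61195222319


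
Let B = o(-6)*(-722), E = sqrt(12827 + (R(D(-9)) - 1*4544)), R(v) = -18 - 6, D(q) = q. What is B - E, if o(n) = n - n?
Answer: -sqrt(8259) ≈ -90.879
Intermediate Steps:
R(v) = -24
o(n) = 0
E = sqrt(8259) (E = sqrt(12827 + (-24 - 1*4544)) = sqrt(12827 + (-24 - 4544)) = sqrt(12827 - 4568) = sqrt(8259) ≈ 90.879)
B = 0 (B = 0*(-722) = 0)
B - E = 0 - sqrt(8259) = -sqrt(8259)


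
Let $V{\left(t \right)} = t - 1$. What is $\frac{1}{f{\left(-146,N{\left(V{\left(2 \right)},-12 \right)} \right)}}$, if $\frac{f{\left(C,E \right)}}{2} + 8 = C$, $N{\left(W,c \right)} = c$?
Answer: $- \frac{1}{308} \approx -0.0032468$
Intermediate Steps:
$V{\left(t \right)} = -1 + t$
$f{\left(C,E \right)} = -16 + 2 C$
$\frac{1}{f{\left(-146,N{\left(V{\left(2 \right)},-12 \right)} \right)}} = \frac{1}{-16 + 2 \left(-146\right)} = \frac{1}{-16 - 292} = \frac{1}{-308} = - \frac{1}{308}$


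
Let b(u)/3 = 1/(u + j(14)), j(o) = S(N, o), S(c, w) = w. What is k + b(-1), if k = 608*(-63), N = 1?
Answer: -497949/13 ≈ -38304.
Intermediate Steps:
k = -38304
j(o) = o
b(u) = 3/(14 + u) (b(u) = 3/(u + 14) = 3/(14 + u))
k + b(-1) = -38304 + 3/(14 - 1) = -38304 + 3/13 = -497949/13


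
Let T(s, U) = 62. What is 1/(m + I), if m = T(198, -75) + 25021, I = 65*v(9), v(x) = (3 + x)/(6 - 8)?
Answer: 1/24693 ≈ 4.0497e-5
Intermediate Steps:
v(x) = -3/2 - x/2 (v(x) = (3 + x)/(-2) = (3 + x)*(-½) = -3/2 - x/2)
I = -390 (I = 65*(-3/2 - ½*9) = 65*(-3/2 - 9/2) = 65*(-6) = -390)
m = 25083 (m = 62 + 25021 = 25083)
1/(m + I) = 1/(25083 - 390) = 1/24693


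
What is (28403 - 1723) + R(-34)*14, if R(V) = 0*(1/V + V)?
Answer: 26680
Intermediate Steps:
R(V) = 0 (R(V) = 0*(V + 1/V) = 0)
(28403 - 1723) + R(-34)*14 = (28403 - 1723) + 0*14 = 26680 + 0 = 26680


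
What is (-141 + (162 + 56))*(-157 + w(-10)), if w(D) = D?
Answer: -12859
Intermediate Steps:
(-141 + (162 + 56))*(-157 + w(-10)) = (-141 + (162 + 56))*(-157 - 10) = (-141 + 218)*(-167) = 77*(-167) = -12859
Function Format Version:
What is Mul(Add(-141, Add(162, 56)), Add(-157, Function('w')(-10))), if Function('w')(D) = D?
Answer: -12859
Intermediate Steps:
Mul(Add(-141, Add(162, 56)), Add(-157, Function('w')(-10))) = Mul(Add(-141, Add(162, 56)), Add(-157, -10)) = Mul(Add(-141, 218), -167) = Mul(77, -167) = -12859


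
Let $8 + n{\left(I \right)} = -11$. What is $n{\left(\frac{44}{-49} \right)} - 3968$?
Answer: $-3987$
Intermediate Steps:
$n{\left(I \right)} = -19$ ($n{\left(I \right)} = -8 - 11 = -19$)
$n{\left(\frac{44}{-49} \right)} - 3968 = -19 - 3968 = -3987$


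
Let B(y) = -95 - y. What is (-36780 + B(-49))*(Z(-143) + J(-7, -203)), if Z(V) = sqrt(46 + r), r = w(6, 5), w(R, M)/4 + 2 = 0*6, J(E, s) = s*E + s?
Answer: -44854068 - 36826*sqrt(38) ≈ -4.5081e+7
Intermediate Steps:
J(E, s) = s + E*s (J(E, s) = E*s + s = s + E*s)
w(R, M) = -8 (w(R, M) = -8 + 4*(0*6) = -8 + 4*0 = -8 + 0 = -8)
r = -8
Z(V) = sqrt(38) (Z(V) = sqrt(46 - 8) = sqrt(38))
(-36780 + B(-49))*(Z(-143) + J(-7, -203)) = (-36780 + (-95 - 1*(-49)))*(sqrt(38) - 203*(1 - 7)) = (-36780 + (-95 + 49))*(sqrt(38) - 203*(-6)) = (-36780 - 46)*(sqrt(38) + 1218) = -36826*(1218 + sqrt(38)) = -44854068 - 36826*sqrt(38)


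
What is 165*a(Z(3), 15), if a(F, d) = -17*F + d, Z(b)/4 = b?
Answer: -31185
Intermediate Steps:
Z(b) = 4*b
a(F, d) = d - 17*F
165*a(Z(3), 15) = 165*(15 - 68*3) = 165*(15 - 17*12) = 165*(15 - 204) = 165*(-189) = -31185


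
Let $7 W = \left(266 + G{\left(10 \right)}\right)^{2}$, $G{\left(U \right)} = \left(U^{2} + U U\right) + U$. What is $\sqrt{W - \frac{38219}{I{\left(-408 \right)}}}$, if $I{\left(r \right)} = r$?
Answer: $\frac{\sqrt{1350925026}}{204} \approx 180.17$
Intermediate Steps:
$G{\left(U \right)} = U + 2 U^{2}$ ($G{\left(U \right)} = \left(U^{2} + U^{2}\right) + U = 2 U^{2} + U = U + 2 U^{2}$)
$W = 32368$ ($W = \frac{\left(266 + 10 \left(1 + 2 \cdot 10\right)\right)^{2}}{7} = \frac{\left(266 + 10 \left(1 + 20\right)\right)^{2}}{7} = \frac{\left(266 + 10 \cdot 21\right)^{2}}{7} = \frac{\left(266 + 210\right)^{2}}{7} = \frac{476^{2}}{7} = \frac{1}{7} \cdot 226576 = 32368$)
$\sqrt{W - \frac{38219}{I{\left(-408 \right)}}} = \sqrt{32368 - \frac{38219}{-408}} = \sqrt{32368 - - \frac{38219}{408}} = \sqrt{32368 + \frac{38219}{408}} = \sqrt{\frac{13244363}{408}} = \frac{\sqrt{1350925026}}{204}$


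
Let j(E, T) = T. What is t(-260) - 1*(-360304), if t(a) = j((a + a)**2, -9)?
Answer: 360295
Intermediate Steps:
t(a) = -9
t(-260) - 1*(-360304) = -9 - 1*(-360304) = -9 + 360304 = 360295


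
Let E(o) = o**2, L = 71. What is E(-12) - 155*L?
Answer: -10861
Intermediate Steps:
E(-12) - 155*L = (-12)**2 - 155*71 = 144 - 11005 = -10861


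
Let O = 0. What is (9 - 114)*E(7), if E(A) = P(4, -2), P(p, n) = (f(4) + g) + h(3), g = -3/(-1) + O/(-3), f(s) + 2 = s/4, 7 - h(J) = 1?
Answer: -840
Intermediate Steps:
h(J) = 6 (h(J) = 7 - 1*1 = 7 - 1 = 6)
f(s) = -2 + s/4
g = 3 (g = -3/(-1) + 0/(-3) = -3*(-1) + 0*(-1/3) = 3 + 0 = 3)
P(p, n) = 8 (P(p, n) = ((-2 + (1/4)*4) + 3) + 6 = ((-2 + 1) + 3) + 6 = (-1 + 3) + 6 = 2 + 6 = 8)
E(A) = 8
(9 - 114)*E(7) = (9 - 114)*8 = -105*8 = -840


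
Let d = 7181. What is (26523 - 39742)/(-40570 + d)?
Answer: 13219/33389 ≈ 0.39591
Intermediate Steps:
(26523 - 39742)/(-40570 + d) = (26523 - 39742)/(-40570 + 7181) = -13219/(-33389) = -13219*(-1/33389) = 13219/33389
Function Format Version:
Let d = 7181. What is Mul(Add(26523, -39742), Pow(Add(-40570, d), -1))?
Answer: Rational(13219, 33389) ≈ 0.39591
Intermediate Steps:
Mul(Add(26523, -39742), Pow(Add(-40570, d), -1)) = Mul(Add(26523, -39742), Pow(Add(-40570, 7181), -1)) = Mul(-13219, Pow(-33389, -1)) = Mul(-13219, Rational(-1, 33389)) = Rational(13219, 33389)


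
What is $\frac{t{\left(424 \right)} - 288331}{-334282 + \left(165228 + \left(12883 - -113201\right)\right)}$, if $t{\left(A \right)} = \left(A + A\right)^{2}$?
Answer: $- \frac{430773}{42970} \approx -10.025$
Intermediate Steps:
$t{\left(A \right)} = 4 A^{2}$ ($t{\left(A \right)} = \left(2 A\right)^{2} = 4 A^{2}$)
$\frac{t{\left(424 \right)} - 288331}{-334282 + \left(165228 + \left(12883 - -113201\right)\right)} = \frac{4 \cdot 424^{2} - 288331}{-334282 + \left(165228 + \left(12883 - -113201\right)\right)} = \frac{4 \cdot 179776 - 288331}{-334282 + \left(165228 + \left(12883 + 113201\right)\right)} = \frac{719104 - 288331}{-334282 + \left(165228 + 126084\right)} = \frac{430773}{-334282 + 291312} = \frac{430773}{-42970} = 430773 \left(- \frac{1}{42970}\right) = - \frac{430773}{42970}$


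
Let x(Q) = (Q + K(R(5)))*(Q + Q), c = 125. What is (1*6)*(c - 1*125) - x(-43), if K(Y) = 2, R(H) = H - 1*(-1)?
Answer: -3526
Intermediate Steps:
R(H) = 1 + H (R(H) = H + 1 = 1 + H)
x(Q) = 2*Q*(2 + Q) (x(Q) = (Q + 2)*(Q + Q) = (2 + Q)*(2*Q) = 2*Q*(2 + Q))
(1*6)*(c - 1*125) - x(-43) = (1*6)*(125 - 1*125) - 2*(-43)*(2 - 43) = 6*(125 - 125) - 2*(-43)*(-41) = 6*0 - 1*3526 = 0 - 3526 = -3526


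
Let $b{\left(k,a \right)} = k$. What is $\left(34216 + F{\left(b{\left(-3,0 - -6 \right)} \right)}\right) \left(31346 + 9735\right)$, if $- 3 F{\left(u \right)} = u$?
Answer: $1405668577$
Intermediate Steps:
$F{\left(u \right)} = - \frac{u}{3}$
$\left(34216 + F{\left(b{\left(-3,0 - -6 \right)} \right)}\right) \left(31346 + 9735\right) = \left(34216 - -1\right) \left(31346 + 9735\right) = \left(34216 + 1\right) 41081 = 34217 \cdot 41081 = 1405668577$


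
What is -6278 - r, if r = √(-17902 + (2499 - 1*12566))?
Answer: -6278 - I*√27969 ≈ -6278.0 - 167.24*I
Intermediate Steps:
r = I*√27969 (r = √(-17902 + (2499 - 12566)) = √(-17902 - 10067) = √(-27969) = I*√27969 ≈ 167.24*I)
-6278 - r = -6278 - I*√27969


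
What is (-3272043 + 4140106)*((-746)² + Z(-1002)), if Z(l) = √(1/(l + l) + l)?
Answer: 483090948508 + 868063*I*√1006012509/1002 ≈ 4.8309e+11 + 2.7478e+7*I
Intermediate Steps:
Z(l) = √(l + 1/(2*l)) (Z(l) = √(1/(2*l) + l) = √(l + 1/(2*l)))
(-3272043 + 4140106)*((-746)² + Z(-1002)) = (-3272043 + 4140106)*((-746)² + √(2/(-1002) + 4*(-1002))/2) = 868063*(556516 + √(2*(-1/1002) - 4008)/2) = 868063*(556516 + √(-1/501 - 4008)/2) = 868063*(556516 + √(-2008009/501)/2) = 868063*(556516 + (I*√1006012509/501)/2) = 868063*(556516 + I*√1006012509/1002) = 483090948508 + 868063*I*√1006012509/1002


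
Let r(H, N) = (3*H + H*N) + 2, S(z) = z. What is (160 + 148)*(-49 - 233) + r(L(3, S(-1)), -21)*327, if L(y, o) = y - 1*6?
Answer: -68544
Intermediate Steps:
L(y, o) = -6 + y (L(y, o) = y - 6 = -6 + y)
r(H, N) = 2 + 3*H + H*N
(160 + 148)*(-49 - 233) + r(L(3, S(-1)), -21)*327 = (160 + 148)*(-49 - 233) + (2 + 3*(-6 + 3) + (-6 + 3)*(-21))*327 = 308*(-282) + (2 + 3*(-3) - 3*(-21))*327 = -86856 + (2 - 9 + 63)*327 = -86856 + 56*327 = -86856 + 18312 = -68544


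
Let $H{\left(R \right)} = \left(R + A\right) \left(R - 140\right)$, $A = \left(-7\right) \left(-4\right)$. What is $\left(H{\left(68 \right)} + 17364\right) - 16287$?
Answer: $-5835$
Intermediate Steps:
$A = 28$
$H{\left(R \right)} = \left(-140 + R\right) \left(28 + R\right)$ ($H{\left(R \right)} = \left(R + 28\right) \left(R - 140\right) = \left(28 + R\right) \left(-140 + R\right) = \left(-140 + R\right) \left(28 + R\right)$)
$\left(H{\left(68 \right)} + 17364\right) - 16287 = \left(\left(-3920 + 68^{2} - 7616\right) + 17364\right) - 16287 = \left(\left(-3920 + 4624 - 7616\right) + 17364\right) - 16287 = \left(-6912 + 17364\right) - 16287 = 10452 - 16287 = -5835$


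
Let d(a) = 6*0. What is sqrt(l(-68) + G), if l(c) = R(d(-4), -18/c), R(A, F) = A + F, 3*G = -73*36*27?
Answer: 3*I*sqrt(3037934)/34 ≈ 153.79*I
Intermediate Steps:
G = -23652 (G = (-73*36*27)/3 = (-2628*27)/3 = (1/3)*(-70956) = -23652)
d(a) = 0
l(c) = -18/c (l(c) = 0 - 18/c = -18/c)
sqrt(l(-68) + G) = sqrt(-18/(-68) - 23652) = sqrt(-18*(-1/68) - 23652) = sqrt(9/34 - 23652) = sqrt(-804159/34) = 3*I*sqrt(3037934)/34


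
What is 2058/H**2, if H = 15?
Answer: 686/75 ≈ 9.1467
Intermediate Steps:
2058/H**2 = 2058/15**2 = 2058/225 = (1/225)*2058 = 686/75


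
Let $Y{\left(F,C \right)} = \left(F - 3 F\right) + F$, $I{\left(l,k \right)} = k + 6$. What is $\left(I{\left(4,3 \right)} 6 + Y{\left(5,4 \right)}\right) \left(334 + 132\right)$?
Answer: $22834$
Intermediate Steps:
$I{\left(l,k \right)} = 6 + k$
$Y{\left(F,C \right)} = - F$ ($Y{\left(F,C \right)} = - 2 F + F = - F$)
$\left(I{\left(4,3 \right)} 6 + Y{\left(5,4 \right)}\right) \left(334 + 132\right) = \left(\left(6 + 3\right) 6 - 5\right) \left(334 + 132\right) = \left(9 \cdot 6 - 5\right) 466 = \left(54 - 5\right) 466 = 49 \cdot 466 = 22834$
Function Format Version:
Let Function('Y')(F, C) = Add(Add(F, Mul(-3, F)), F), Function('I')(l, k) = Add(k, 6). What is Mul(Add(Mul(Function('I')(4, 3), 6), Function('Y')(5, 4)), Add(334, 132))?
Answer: 22834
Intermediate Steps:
Function('I')(l, k) = Add(6, k)
Function('Y')(F, C) = Mul(-1, F) (Function('Y')(F, C) = Add(Mul(-2, F), F) = Mul(-1, F))
Mul(Add(Mul(Function('I')(4, 3), 6), Function('Y')(5, 4)), Add(334, 132)) = Mul(Add(Mul(Add(6, 3), 6), Mul(-1, 5)), Add(334, 132)) = Mul(Add(Mul(9, 6), -5), 466) = Mul(Add(54, -5), 466) = Mul(49, 466) = 22834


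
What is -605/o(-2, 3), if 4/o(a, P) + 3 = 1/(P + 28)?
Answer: 13915/31 ≈ 448.87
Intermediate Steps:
o(a, P) = 4/(-3 + 1/(28 + P)) (o(a, P) = 4/(-3 + 1/(P + 28)) = 4/(-3 + 1/(28 + P)))
-605/o(-2, 3) = -605*(83 + 3*3)/(4*(-28 - 1*3)) = -605*(83 + 9)/(4*(-28 - 3)) = -605/(4*(-31)/92) = -605/(4*(1/92)*(-31)) = -605/(-31/23) = -605*(-23/31) = 13915/31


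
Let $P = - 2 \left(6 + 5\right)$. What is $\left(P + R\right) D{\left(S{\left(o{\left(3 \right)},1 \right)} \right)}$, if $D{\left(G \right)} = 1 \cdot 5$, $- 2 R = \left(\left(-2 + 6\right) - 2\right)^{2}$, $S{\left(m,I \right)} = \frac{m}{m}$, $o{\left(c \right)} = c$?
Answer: $-120$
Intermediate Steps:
$S{\left(m,I \right)} = 1$
$R = -2$ ($R = - \frac{\left(\left(-2 + 6\right) - 2\right)^{2}}{2} = - \frac{\left(4 - 2\right)^{2}}{2} = - \frac{2^{2}}{2} = \left(- \frac{1}{2}\right) 4 = -2$)
$P = -22$ ($P = \left(-2\right) 11 = -22$)
$D{\left(G \right)} = 5$
$\left(P + R\right) D{\left(S{\left(o{\left(3 \right)},1 \right)} \right)} = \left(-22 - 2\right) 5 = \left(-24\right) 5 = -120$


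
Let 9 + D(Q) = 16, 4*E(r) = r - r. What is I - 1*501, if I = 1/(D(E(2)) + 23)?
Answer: -15029/30 ≈ -500.97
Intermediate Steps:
E(r) = 0 (E(r) = (r - r)/4 = (¼)*0 = 0)
D(Q) = 7 (D(Q) = -9 + 16 = 7)
I = 1/30 (I = 1/(7 + 23) = 1/30 ≈ 0.033333)
I - 1*501 = 1/30 - 1*501 = 1/30 - 501 = -15029/30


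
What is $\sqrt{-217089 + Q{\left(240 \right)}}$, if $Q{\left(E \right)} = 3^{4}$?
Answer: $12 i \sqrt{1507} \approx 465.84 i$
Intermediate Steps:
$Q{\left(E \right)} = 81$
$\sqrt{-217089 + Q{\left(240 \right)}} = \sqrt{-217089 + 81} = \sqrt{-217008} = 12 i \sqrt{1507}$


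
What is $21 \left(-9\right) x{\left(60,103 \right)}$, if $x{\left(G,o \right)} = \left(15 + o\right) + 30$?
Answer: $-27972$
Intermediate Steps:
$x{\left(G,o \right)} = 45 + o$
$21 \left(-9\right) x{\left(60,103 \right)} = 21 \left(-9\right) \left(45 + 103\right) = \left(-189\right) 148 = -27972$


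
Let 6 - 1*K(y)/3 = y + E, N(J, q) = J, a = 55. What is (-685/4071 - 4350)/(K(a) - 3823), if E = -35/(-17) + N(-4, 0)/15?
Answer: 1505310475/1375619397 ≈ 1.0943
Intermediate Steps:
E = 457/255 (E = -35/(-17) - 4/15 = -35*(-1/17) - 4*1/15 = 35/17 - 4/15 = 457/255 ≈ 1.7922)
K(y) = 1073/85 - 3*y (K(y) = 18 - 3*(y + 457/255) = 18 - 3*(457/255 + y) = 18 + (-457/85 - 3*y) = 1073/85 - 3*y)
(-685/4071 - 4350)/(K(a) - 3823) = (-685/4071 - 4350)/((1073/85 - 3*55) - 3823) = (-685*1/4071 - 4350)/((1073/85 - 165) - 3823) = (-685/4071 - 4350)/(-12952/85 - 3823) = -17709535/(4071*(-337907/85)) = -17709535/4071*(-85/337907) = 1505310475/1375619397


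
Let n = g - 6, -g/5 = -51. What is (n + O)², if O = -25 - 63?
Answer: 25921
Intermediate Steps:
g = 255 (g = -5*(-51) = 255)
n = 249 (n = 255 - 6 = 249)
O = -88
(n + O)² = (249 - 88)² = 161² = 25921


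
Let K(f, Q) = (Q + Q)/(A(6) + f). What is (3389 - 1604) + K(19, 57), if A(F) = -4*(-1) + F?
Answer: 51879/29 ≈ 1788.9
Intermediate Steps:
A(F) = 4 + F
K(f, Q) = 2*Q/(10 + f) (K(f, Q) = (Q + Q)/((4 + 6) + f) = (2*Q)/(10 + f) = 2*Q/(10 + f))
(3389 - 1604) + K(19, 57) = (3389 - 1604) + 2*57/(10 + 19) = 1785 + 2*57/29 = 1785 + 2*57*(1/29) = 1785 + 114/29 = 51879/29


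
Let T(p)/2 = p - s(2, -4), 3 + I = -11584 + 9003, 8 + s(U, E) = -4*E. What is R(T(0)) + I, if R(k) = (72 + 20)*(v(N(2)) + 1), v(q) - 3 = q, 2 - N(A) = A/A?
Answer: -2124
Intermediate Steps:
N(A) = 1 (N(A) = 2 - A/A = 2 - 1*1 = 2 - 1 = 1)
s(U, E) = -8 - 4*E
I = -2584 (I = -3 + (-11584 + 9003) = -3 - 2581 = -2584)
v(q) = 3 + q
T(p) = -16 + 2*p (T(p) = 2*(p - (-8 - 4*(-4))) = 2*(p - (-8 + 16)) = 2*(p - 1*8) = 2*(p - 8) = 2*(-8 + p) = -16 + 2*p)
R(k) = 460 (R(k) = (72 + 20)*((3 + 1) + 1) = 92*(4 + 1) = 92*5 = 460)
R(T(0)) + I = 460 - 2584 = -2124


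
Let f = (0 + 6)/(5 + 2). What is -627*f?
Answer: -3762/7 ≈ -537.43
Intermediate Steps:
f = 6/7 ≈ 0.85714
-627*f = -627*6/7 = -3762/7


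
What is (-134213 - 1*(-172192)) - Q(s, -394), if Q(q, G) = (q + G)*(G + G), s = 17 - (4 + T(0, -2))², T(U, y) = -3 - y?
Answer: -266189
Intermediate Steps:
s = 8 (s = 17 - (4 + (-3 - 1*(-2)))² = 17 - (4 + (-3 + 2))² = 17 - (4 - 1)² = 17 - 1*3² = 17 - 1*9 = 17 - 9 = 8)
Q(q, G) = 2*G*(G + q) (Q(q, G) = (G + q)*(2*G) = 2*G*(G + q))
(-134213 - 1*(-172192)) - Q(s, -394) = (-134213 - 1*(-172192)) - 2*(-394)*(-394 + 8) = (-134213 + 172192) - 2*(-394)*(-386) = 37979 - 1*304168 = 37979 - 304168 = -266189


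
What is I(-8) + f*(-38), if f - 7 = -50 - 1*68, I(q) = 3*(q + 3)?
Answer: 4203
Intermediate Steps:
I(q) = 9 + 3*q (I(q) = 3*(3 + q) = 9 + 3*q)
f = -111 (f = 7 + (-50 - 1*68) = 7 + (-50 - 68) = 7 - 118 = -111)
I(-8) + f*(-38) = (9 + 3*(-8)) - 111*(-38) = (9 - 24) + 4218 = -15 + 4218 = 4203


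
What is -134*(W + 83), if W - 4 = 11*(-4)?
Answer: -5762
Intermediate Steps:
W = -40 (W = 4 + 11*(-4) = 4 - 44 = -40)
-134*(W + 83) = -134*(-40 + 83) = -134*43 = -5762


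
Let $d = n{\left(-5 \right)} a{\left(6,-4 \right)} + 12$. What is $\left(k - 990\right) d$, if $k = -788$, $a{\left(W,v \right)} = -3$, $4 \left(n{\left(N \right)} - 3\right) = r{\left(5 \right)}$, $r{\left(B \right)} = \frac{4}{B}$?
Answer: $- \frac{21336}{5} \approx -4267.2$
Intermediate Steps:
$n{\left(N \right)} = \frac{16}{5}$ ($n{\left(N \right)} = 3 + \frac{4 \cdot \frac{1}{5}}{4} = 3 + \frac{1}{4} \cdot \frac{4}{5} = 3 + \frac{1}{5} = \frac{16}{5}$)
$d = \frac{12}{5}$ ($d = \frac{16}{5} \left(-3\right) + 12 = - \frac{48}{5} + 12 = \frac{12}{5} \approx 2.4$)
$\left(k - 990\right) d = \left(-788 - 990\right) \frac{12}{5} = \left(-1778\right) \frac{12}{5} = - \frac{21336}{5}$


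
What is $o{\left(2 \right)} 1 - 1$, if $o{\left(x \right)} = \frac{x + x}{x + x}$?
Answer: $0$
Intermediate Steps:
$o{\left(x \right)} = 1$ ($o{\left(x \right)} = \frac{2 x}{2 x} = 2 x \frac{1}{2 x} = 1$)
$o{\left(2 \right)} 1 - 1 = 1 \cdot 1 - 1 = 1 - 1 = 0$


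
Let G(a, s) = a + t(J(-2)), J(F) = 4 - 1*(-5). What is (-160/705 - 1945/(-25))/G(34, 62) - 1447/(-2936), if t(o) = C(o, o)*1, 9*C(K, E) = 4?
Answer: 293557331/106943800 ≈ 2.7450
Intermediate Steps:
C(K, E) = 4/9 (C(K, E) = (1/9)*4 = 4/9)
J(F) = 9 (J(F) = 4 + 5 = 9)
t(o) = 4/9 (t(o) = (4/9)*1 = 4/9)
G(a, s) = 4/9 + a (G(a, s) = a + 4/9 = 4/9 + a)
(-160/705 - 1945/(-25))/G(34, 62) - 1447/(-2936) = (-160/705 - 1945/(-25))/(4/9 + 34) - 1447/(-2936) = (-160*1/705 - 1945*(-1/25))/(310/9) - 1447*(-1/2936) = (-32/141 + 389/5)*(9/310) + 1447/2936 = (54689/705)*(9/310) + 1447/2936 = 164067/72850 + 1447/2936 = 293557331/106943800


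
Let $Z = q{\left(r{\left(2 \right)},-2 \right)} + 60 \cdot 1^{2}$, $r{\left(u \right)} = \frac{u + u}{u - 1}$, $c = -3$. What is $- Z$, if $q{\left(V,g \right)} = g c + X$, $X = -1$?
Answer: $-65$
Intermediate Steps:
$r{\left(u \right)} = \frac{2 u}{-1 + u}$
$q{\left(V,g \right)} = -1 - 3 g$ ($q{\left(V,g \right)} = g \left(-3\right) - 1 = - 3 g - 1 = -1 - 3 g$)
$Z = 65$ ($Z = \left(-1 - -6\right) + 60 \cdot 1^{2} = \left(-1 + 6\right) + 60 \cdot 1 = 5 + 60 = 65$)
$- Z = \left(-1\right) 65 = -65$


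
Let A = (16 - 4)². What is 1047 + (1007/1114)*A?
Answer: 655683/557 ≈ 1177.2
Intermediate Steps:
A = 144 (A = 12² = 144)
1047 + (1007/1114)*A = 1047 + (1007/1114)*144 = 1047 + 72504/557 = 655683/557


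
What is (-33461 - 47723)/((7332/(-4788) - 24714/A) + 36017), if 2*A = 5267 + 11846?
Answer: -34645713438/15368564479 ≈ -2.2543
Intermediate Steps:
A = 17113/2 (A = (5267 + 11846)/2 = (½)*17113 = 17113/2 ≈ 8556.5)
(-33461 - 47723)/((7332/(-4788) - 24714/A) + 36017) = (-33461 - 47723)/((7332/(-4788) - 24714/17113/2) + 36017) = -81184/((7332*(-1/4788) - 24714*2/17113) + 36017) = -81184/((-611/399 - 49428/17113) + 36017) = -81184/(-30177815/6828087 + 36017) = -81184/245897031664/6828087 = -81184*6828087/245897031664 = -34645713438/15368564479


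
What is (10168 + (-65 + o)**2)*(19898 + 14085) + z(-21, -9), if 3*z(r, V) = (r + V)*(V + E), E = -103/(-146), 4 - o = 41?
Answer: 51034180203/73 ≈ 6.9910e+8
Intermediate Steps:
o = -37 (o = 4 - 1*41 = 4 - 41 = -37)
E = 103/146 (E = -103*(-1/146) = 103/146 ≈ 0.70548)
z(r, V) = (103/146 + V)*(V + r)/3 (z(r, V) = ((r + V)*(V + 103/146))/3 = ((V + r)*(103/146 + V))/3 = ((103/146 + V)*(V + r))/3 = (103/146 + V)*(V + r)/3)
(10168 + (-65 + o)**2)*(19898 + 14085) + z(-21, -9) = (10168 + (-65 - 37)**2)*(19898 + 14085) + ((1/3)*(-9)**2 + (103/438)*(-9) + (103/438)*(-21) + (1/3)*(-9)*(-21)) = (10168 + (-102)**2)*33983 + ((1/3)*81 - 309/146 - 721/146 + 63) = (10168 + 10404)*33983 + (27 - 309/146 - 721/146 + 63) = 20572*33983 + 6055/73 = 699098276 + 6055/73 = 51034180203/73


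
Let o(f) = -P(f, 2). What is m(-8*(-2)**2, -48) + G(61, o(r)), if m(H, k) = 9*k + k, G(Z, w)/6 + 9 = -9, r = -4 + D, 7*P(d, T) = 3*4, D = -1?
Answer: -588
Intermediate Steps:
P(d, T) = 12/7 (P(d, T) = (3*4)/7 = (1/7)*12 = 12/7)
r = -5 (r = -4 - 1 = -5)
o(f) = -12/7 (o(f) = -1*12/7 = -12/7)
G(Z, w) = -108 (G(Z, w) = -54 + 6*(-9) = -54 - 54 = -108)
m(H, k) = 10*k
m(-8*(-2)**2, -48) + G(61, o(r)) = 10*(-48) - 108 = -480 - 108 = -588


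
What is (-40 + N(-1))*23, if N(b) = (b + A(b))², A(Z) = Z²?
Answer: -920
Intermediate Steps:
N(b) = (b + b²)²
(-40 + N(-1))*23 = (-40 + (-1)²*(1 - 1)²)*23 = (-40 + 1*0²)*23 = (-40 + 1*0)*23 = (-40 + 0)*23 = -40*23 = -920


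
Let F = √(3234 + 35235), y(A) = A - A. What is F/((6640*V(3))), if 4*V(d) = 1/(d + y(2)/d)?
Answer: 3*√38469/1660 ≈ 0.35446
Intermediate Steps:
y(A) = 0
V(d) = 1/(4*d) (V(d) = 1/(4*(d + 0/d)) = 1/(4*(d + 0)) = 1/(4*d))
F = √38469 ≈ 196.14
F/((6640*V(3))) = √38469/((6640*((¼)/3))) = √38469/((6640*((¼)*(⅓)))) = √38469/((6640*(1/12))) = √38469/(1660/3) = √38469*(3/1660) = 3*√38469/1660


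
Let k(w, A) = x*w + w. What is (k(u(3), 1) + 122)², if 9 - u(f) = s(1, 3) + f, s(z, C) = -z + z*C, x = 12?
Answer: 30276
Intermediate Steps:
s(z, C) = -z + C*z
u(f) = 7 - f (u(f) = 9 - (1*(-1 + 3) + f) = 9 - (1*2 + f) = 9 - (2 + f) = 9 + (-2 - f) = 7 - f)
k(w, A) = 13*w (k(w, A) = 12*w + w = 13*w)
(k(u(3), 1) + 122)² = (13*(7 - 1*3) + 122)² = (13*(7 - 3) + 122)² = (13*4 + 122)² = (52 + 122)² = 174² = 30276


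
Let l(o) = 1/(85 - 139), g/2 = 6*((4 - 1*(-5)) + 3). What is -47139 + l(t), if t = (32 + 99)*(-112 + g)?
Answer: -2545507/54 ≈ -47139.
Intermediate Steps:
g = 144 (g = 2*(6*((4 - 1*(-5)) + 3)) = 2*(6*((4 + 5) + 3)) = 2*(6*(9 + 3)) = 2*(6*12) = 2*72 = 144)
t = 4192 (t = (32 + 99)*(-112 + 144) = 131*32 = 4192)
l(o) = -1/54 (l(o) = 1/(-54) = -1/54)
-47139 + l(t) = -47139 - 1/54 = -2545507/54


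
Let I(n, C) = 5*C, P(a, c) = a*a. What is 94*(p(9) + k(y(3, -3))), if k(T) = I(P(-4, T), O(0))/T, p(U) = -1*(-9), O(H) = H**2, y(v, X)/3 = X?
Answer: 846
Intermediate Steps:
y(v, X) = 3*X
P(a, c) = a**2
p(U) = 9
k(T) = 0 (k(T) = (5*0**2)/T = (5*0)/T = 0/T = 0)
94*(p(9) + k(y(3, -3))) = 94*(9 + 0) = 94*9 = 846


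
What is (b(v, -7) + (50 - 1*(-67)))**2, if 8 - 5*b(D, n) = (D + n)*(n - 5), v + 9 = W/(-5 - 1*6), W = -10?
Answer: 20529961/3025 ≈ 6786.8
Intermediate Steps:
v = -89/11 (v = -9 - 10/(-5 - 1*6) = -9 - 10/(-5 - 6) = -9 - 10/(-11) = -9 - 10*(-1/11) = -9 + 10/11 = -89/11 ≈ -8.0909)
b(D, n) = 8/5 - (-5 + n)*(D + n)/5 (b(D, n) = 8/5 - (D + n)*(n - 5)/5 = 8/5 - (D + n)*(-5 + n)/5 = 8/5 - (-5 + n)*(D + n)/5)
(b(v, -7) + (50 - 1*(-67)))**2 = ((8/5 - 89/11 - 7 - 1/5*(-7)**2 - 1/5*(-89/11)*(-7)) + (50 - 1*(-67)))**2 = ((8/5 - 89/11 - 7 - 1/5*49 - 623/55) + (50 + 67))**2 = ((8/5 - 89/11 - 7 - 49/5 - 623/55) + 117)**2 = (-1904/55 + 117)**2 = (4531/55)**2 = 20529961/3025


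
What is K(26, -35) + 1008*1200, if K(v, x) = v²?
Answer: 1210276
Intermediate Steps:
K(26, -35) + 1008*1200 = 26² + 1008*1200 = 676 + 1209600 = 1210276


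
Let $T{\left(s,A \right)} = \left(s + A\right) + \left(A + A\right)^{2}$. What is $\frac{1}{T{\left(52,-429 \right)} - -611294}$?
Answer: $\frac{1}{1347081} \approx 7.4235 \cdot 10^{-7}$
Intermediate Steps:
$T{\left(s,A \right)} = A + s + 4 A^{2}$ ($T{\left(s,A \right)} = \left(A + s\right) + \left(2 A\right)^{2} = \left(A + s\right) + 4 A^{2} = A + s + 4 A^{2}$)
$\frac{1}{T{\left(52,-429 \right)} - -611294} = \frac{1}{\left(-429 + 52 + 4 \left(-429\right)^{2}\right) - -611294} = \frac{1}{\left(-429 + 52 + 4 \cdot 184041\right) + 611294} = \frac{1}{\left(-429 + 52 + 736164\right) + 611294} = \frac{1}{735787 + 611294} = \frac{1}{1347081}$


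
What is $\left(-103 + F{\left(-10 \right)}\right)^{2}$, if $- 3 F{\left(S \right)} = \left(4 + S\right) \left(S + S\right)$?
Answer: $20449$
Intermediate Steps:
$F{\left(S \right)} = - \frac{2 S \left(4 + S\right)}{3}$ ($F{\left(S \right)} = - \frac{\left(4 + S\right) \left(S + S\right)}{3} = - \frac{\left(4 + S\right) 2 S}{3} = - \frac{2 S \left(4 + S\right)}{3}$)
$\left(-103 + F{\left(-10 \right)}\right)^{2} = \left(-103 - - \frac{20 \left(4 - 10\right)}{3}\right)^{2} = \left(-103 - \left(- \frac{20}{3}\right) \left(-6\right)\right)^{2} = \left(-103 - 40\right)^{2} = \left(-143\right)^{2} = 20449$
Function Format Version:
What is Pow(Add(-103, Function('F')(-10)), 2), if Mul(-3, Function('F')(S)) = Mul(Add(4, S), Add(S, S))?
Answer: 20449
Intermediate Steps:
Function('F')(S) = Mul(Rational(-2, 3), S, Add(4, S)) (Function('F')(S) = Mul(Rational(-1, 3), Mul(Add(4, S), Add(S, S))) = Mul(Rational(-1, 3), Mul(Add(4, S), Mul(2, S))) = Mul(Rational(-1, 3), Mul(2, S, Add(4, S))) = Mul(Rational(-2, 3), S, Add(4, S)))
Pow(Add(-103, Function('F')(-10)), 2) = Pow(Add(-103, Mul(Rational(-2, 3), -10, Add(4, -10))), 2) = Pow(Add(-103, Mul(Rational(-2, 3), -10, -6)), 2) = Pow(Add(-103, -40), 2) = Pow(-143, 2) = 20449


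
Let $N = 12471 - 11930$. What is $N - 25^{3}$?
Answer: $-15084$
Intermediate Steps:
$N = 541$
$N - 25^{3} = 541 - 25^{3} = 541 - 15625 = -15084$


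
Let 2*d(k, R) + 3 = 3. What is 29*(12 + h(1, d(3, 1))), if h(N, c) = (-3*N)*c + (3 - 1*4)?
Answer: 319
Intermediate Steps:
d(k, R) = 0 (d(k, R) = -3/2 + (½)*3 = -3/2 + 3/2 = 0)
h(N, c) = -1 - 3*N*c (h(N, c) = -3*N*c + (3 - 4) = -3*N*c - 1 = -1 - 3*N*c)
29*(12 + h(1, d(3, 1))) = 29*(12 + (-1 - 3*1*0)) = 29*(12 + (-1 + 0)) = 29*(12 - 1) = 29*11 = 319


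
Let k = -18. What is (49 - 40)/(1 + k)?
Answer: -9/17 ≈ -0.52941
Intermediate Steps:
(49 - 40)/(1 + k) = (49 - 40)/(1 - 18) = 9/(-17) = 9*(-1/17) = -9/17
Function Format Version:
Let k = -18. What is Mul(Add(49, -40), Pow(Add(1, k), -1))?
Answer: Rational(-9, 17) ≈ -0.52941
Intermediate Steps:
Mul(Add(49, -40), Pow(Add(1, k), -1)) = Mul(Add(49, -40), Pow(Add(1, -18), -1)) = Mul(9, Pow(-17, -1)) = Mul(9, Rational(-1, 17)) = Rational(-9, 17)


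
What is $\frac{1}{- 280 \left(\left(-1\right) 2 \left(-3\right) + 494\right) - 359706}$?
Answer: $- \frac{1}{499706} \approx -2.0012 \cdot 10^{-6}$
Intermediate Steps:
$\frac{1}{- 280 \left(\left(-1\right) 2 \left(-3\right) + 494\right) - 359706} = \frac{1}{- 280 \left(\left(-2\right) \left(-3\right) + 494\right) - 359706} = \frac{1}{- 280 \left(6 + 494\right) - 359706} = \frac{1}{\left(-280\right) 500 - 359706} = \frac{1}{-140000 - 359706} = \frac{1}{-499706} = - \frac{1}{499706}$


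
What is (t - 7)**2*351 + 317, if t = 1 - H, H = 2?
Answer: 22781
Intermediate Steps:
t = -1 (t = 1 - 1*2 = 1 - 2 = -1)
(t - 7)**2*351 + 317 = (-1 - 7)**2*351 + 317 = (-8)**2*351 + 317 = 64*351 + 317 = 22464 + 317 = 22781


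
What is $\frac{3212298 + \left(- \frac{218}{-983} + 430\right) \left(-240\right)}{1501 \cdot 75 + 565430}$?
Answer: $\frac{3056191014}{666478915} \approx 4.5856$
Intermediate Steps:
$\frac{3212298 + \left(- \frac{218}{-983} + 430\right) \left(-240\right)}{1501 \cdot 75 + 565430} = \frac{3212298 + \left(\left(-218\right) \left(- \frac{1}{983}\right) + 430\right) \left(-240\right)}{112575 + 565430} = \frac{3212298 + \left(\frac{218}{983} + 430\right) \left(-240\right)}{678005} = \left(3212298 + \frac{422908}{983} \left(-240\right)\right) \frac{1}{678005} = \left(3212298 - \frac{101497920}{983}\right) \frac{1}{678005} = \frac{3056191014}{983} \cdot \frac{1}{678005} = \frac{3056191014}{666478915}$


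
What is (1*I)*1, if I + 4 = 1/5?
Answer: -19/5 ≈ -3.8000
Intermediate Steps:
I = -19/5 (I = -4 + 1/5 = -4 + ⅕ = -19/5 ≈ -3.8000)
(1*I)*1 = (1*(-19/5))*1 = -19/5*1 = -19/5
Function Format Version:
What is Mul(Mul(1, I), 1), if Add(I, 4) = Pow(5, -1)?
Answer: Rational(-19, 5) ≈ -3.8000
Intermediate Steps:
I = Rational(-19, 5) (I = Add(-4, Pow(5, -1)) = Add(-4, Rational(1, 5)) = Rational(-19, 5) ≈ -3.8000)
Mul(Mul(1, I), 1) = Mul(Mul(1, Rational(-19, 5)), 1) = Mul(Rational(-19, 5), 1) = Rational(-19, 5)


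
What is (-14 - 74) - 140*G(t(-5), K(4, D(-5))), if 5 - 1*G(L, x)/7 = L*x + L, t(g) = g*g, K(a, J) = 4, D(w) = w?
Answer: 117512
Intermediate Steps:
t(g) = g²
G(L, x) = 35 - 7*L - 7*L*x (G(L, x) = 35 - 7*(L*x + L) = 35 - 7*(L + L*x) = 35 + (-7*L - 7*L*x) = 35 - 7*L - 7*L*x)
(-14 - 74) - 140*G(t(-5), K(4, D(-5))) = (-14 - 74) - 140*(35 - 7*(-5)² - 7*(-5)²*4) = -88 - 140*(35 - 7*25 - 7*25*4) = -88 - 140*(35 - 175 - 700) = -88 - 140*(-840) = -88 + 117600 = 117512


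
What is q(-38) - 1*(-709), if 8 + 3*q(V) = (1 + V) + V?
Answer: 2044/3 ≈ 681.33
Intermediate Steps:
q(V) = -7/3 + 2*V/3 (q(V) = -8/3 + ((1 + V) + V)/3 = -8/3 + (1 + 2*V)/3 = -8/3 + (⅓ + 2*V/3) = -7/3 + 2*V/3)
q(-38) - 1*(-709) = (-7/3 + (⅔)*(-38)) - 1*(-709) = (-7/3 - 76/3) + 709 = -83/3 + 709 = 2044/3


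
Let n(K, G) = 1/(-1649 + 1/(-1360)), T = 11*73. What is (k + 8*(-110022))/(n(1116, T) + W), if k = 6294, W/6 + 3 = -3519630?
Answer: 979901801181/23679819812939 ≈ 0.041381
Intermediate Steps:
W = -21117798 (W = -18 + 6*(-3519630) = -18 - 21117780 = -21117798)
T = 803
n(K, G) = -1360/2242641 (n(K, G) = 1/(-1649 - 1/1360) = 1/(-2242641/1360) = -1360/2242641)
(k + 8*(-110022))/(n(1116, T) + W) = (6294 + 8*(-110022))/(-1360/2242641 - 21117798) = (6294 - 880176)/(-47359639625878/2242641) = -873882*(-2242641/47359639625878) = 979901801181/23679819812939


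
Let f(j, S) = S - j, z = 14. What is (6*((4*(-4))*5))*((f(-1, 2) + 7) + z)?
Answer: -11520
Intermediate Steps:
(6*((4*(-4))*5))*((f(-1, 2) + 7) + z) = (6*((4*(-4))*5))*(((2 - 1*(-1)) + 7) + 14) = (6*(-16*5))*(((2 + 1) + 7) + 14) = (6*(-80))*((3 + 7) + 14) = -480*(10 + 14) = -480*24 = -11520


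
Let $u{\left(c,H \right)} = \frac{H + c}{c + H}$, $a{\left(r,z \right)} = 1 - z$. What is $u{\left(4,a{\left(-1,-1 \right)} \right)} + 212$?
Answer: $213$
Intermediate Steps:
$u{\left(c,H \right)} = 1$ ($u{\left(c,H \right)} = \frac{H + c}{H + c} = 1$)
$u{\left(4,a{\left(-1,-1 \right)} \right)} + 212 = 1 + 212 = 213$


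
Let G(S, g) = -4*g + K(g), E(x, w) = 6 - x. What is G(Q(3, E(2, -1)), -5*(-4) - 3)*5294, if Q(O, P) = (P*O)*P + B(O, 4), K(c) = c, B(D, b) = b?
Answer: -269994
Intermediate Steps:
Q(O, P) = 4 + O*P**2 (Q(O, P) = (P*O)*P + 4 = (O*P)*P + 4 = O*P**2 + 4 = 4 + O*P**2)
G(S, g) = -3*g (G(S, g) = -4*g + g = -3*g)
G(Q(3, E(2, -1)), -5*(-4) - 3)*5294 = -3*(-5*(-4) - 3)*5294 = -3*(20 - 3)*5294 = -3*17*5294 = -51*5294 = -269994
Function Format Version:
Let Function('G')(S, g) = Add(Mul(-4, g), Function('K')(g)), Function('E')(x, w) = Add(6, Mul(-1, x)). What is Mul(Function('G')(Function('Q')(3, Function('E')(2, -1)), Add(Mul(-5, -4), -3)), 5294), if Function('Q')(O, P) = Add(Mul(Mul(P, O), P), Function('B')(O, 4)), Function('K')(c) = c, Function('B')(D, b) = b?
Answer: -269994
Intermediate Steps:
Function('Q')(O, P) = Add(4, Mul(O, Pow(P, 2))) (Function('Q')(O, P) = Add(Mul(Mul(P, O), P), 4) = Add(Mul(Mul(O, P), P), 4) = Add(Mul(O, Pow(P, 2)), 4) = Add(4, Mul(O, Pow(P, 2))))
Function('G')(S, g) = Mul(-3, g) (Function('G')(S, g) = Add(Mul(-4, g), g) = Mul(-3, g))
Mul(Function('G')(Function('Q')(3, Function('E')(2, -1)), Add(Mul(-5, -4), -3)), 5294) = Mul(Mul(-3, Add(Mul(-5, -4), -3)), 5294) = Mul(Mul(-3, Add(20, -3)), 5294) = Mul(Mul(-3, 17), 5294) = Mul(-51, 5294) = -269994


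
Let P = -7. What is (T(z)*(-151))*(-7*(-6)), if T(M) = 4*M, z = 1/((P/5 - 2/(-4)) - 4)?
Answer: 36240/7 ≈ 5177.1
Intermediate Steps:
z = -10/49 (z = 1/((-7/5 - 2/(-4)) - 4) = 1/((-7*1/5 - 2*(-1/4)) - 4) = 1/((-7/5 + 1/2) - 4) = 1/(-9/10 - 4) = 1/(-49/10) = -10/49 ≈ -0.20408)
(T(z)*(-151))*(-7*(-6)) = ((4*(-10/49))*(-151))*(-7*(-6)) = -40/49*(-151)*42 = (6040/49)*42 = 36240/7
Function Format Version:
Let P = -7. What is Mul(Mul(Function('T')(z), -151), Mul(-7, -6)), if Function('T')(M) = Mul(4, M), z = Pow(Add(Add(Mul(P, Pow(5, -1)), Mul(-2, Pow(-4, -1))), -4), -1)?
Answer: Rational(36240, 7) ≈ 5177.1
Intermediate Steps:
z = Rational(-10, 49) (z = Pow(Add(Add(Mul(-7, Pow(5, -1)), Mul(-2, Pow(-4, -1))), -4), -1) = Pow(Add(Add(Mul(-7, Rational(1, 5)), Mul(-2, Rational(-1, 4))), -4), -1) = Pow(Add(Add(Rational(-7, 5), Rational(1, 2)), -4), -1) = Pow(Add(Rational(-9, 10), -4), -1) = Pow(Rational(-49, 10), -1) = Rational(-10, 49) ≈ -0.20408)
Mul(Mul(Function('T')(z), -151), Mul(-7, -6)) = Mul(Mul(Mul(4, Rational(-10, 49)), -151), Mul(-7, -6)) = Mul(Mul(Rational(-40, 49), -151), 42) = Mul(Rational(6040, 49), 42) = Rational(36240, 7)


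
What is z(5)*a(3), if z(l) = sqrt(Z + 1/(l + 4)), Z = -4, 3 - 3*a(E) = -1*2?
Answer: 5*I*sqrt(35)/9 ≈ 3.2867*I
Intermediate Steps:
a(E) = 5/3 (a(E) = 1 - (-1)*2/3 = 1 - 1/3*(-2) = 1 + 2/3 = 5/3)
z(l) = sqrt(-4 + 1/(4 + l)) (z(l) = sqrt(-4 + 1/(l + 4)) = sqrt(-4 + 1/(4 + l)))
z(5)*a(3) = sqrt((-15 - 4*5)/(4 + 5))*(5/3) = sqrt((-15 - 20)/9)*(5/3) = sqrt((1/9)*(-35))*(5/3) = sqrt(-35/9)*(5/3) = (I*sqrt(35)/3)*(5/3) = 5*I*sqrt(35)/9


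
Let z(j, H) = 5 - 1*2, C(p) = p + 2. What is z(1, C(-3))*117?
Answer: 351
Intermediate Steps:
C(p) = 2 + p
z(j, H) = 3 (z(j, H) = 5 - 2 = 3)
z(1, C(-3))*117 = 3*117 = 351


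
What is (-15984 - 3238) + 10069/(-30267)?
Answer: -581802343/30267 ≈ -19222.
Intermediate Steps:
(-15984 - 3238) + 10069/(-30267) = -19222 + 10069*(-1/30267) = -19222 - 10069/30267 = -581802343/30267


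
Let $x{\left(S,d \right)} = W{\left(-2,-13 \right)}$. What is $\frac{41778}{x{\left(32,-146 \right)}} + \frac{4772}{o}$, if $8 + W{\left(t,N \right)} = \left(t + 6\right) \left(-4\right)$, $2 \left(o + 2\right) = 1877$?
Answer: $- \frac{13003523}{7492} \approx -1735.7$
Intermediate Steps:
$o = \frac{1873}{2}$ ($o = -2 + \frac{1}{2} \cdot 1877 = -2 + \frac{1877}{2} = \frac{1873}{2} \approx 936.5$)
$W{\left(t,N \right)} = -32 - 4 t$ ($W{\left(t,N \right)} = -8 + \left(t + 6\right) \left(-4\right) = -8 + \left(6 + t\right) \left(-4\right) = -8 - \left(24 + 4 t\right) = -32 - 4 t$)
$x{\left(S,d \right)} = -24$ ($x{\left(S,d \right)} = -32 - -8 = -32 + 8 = -24$)
$\frac{41778}{x{\left(32,-146 \right)}} + \frac{4772}{o} = \frac{41778}{-24} + \frac{4772}{\frac{1873}{2}} = 41778 \left(- \frac{1}{24}\right) + 4772 \cdot \frac{2}{1873} = - \frac{6963}{4} + \frac{9544}{1873} = - \frac{13003523}{7492}$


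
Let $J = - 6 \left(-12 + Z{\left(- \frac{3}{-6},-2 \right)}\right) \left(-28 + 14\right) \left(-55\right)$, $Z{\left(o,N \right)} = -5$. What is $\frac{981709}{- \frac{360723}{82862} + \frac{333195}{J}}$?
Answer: $- \frac{212964799691644}{24066011} \approx -8.8492 \cdot 10^{6}$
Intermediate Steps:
$J = 78540$ ($J = - 6 \left(-12 - 5\right) \left(-28 + 14\right) \left(-55\right) = - 6 \left(\left(-17\right) \left(-14\right)\right) \left(-55\right) = \left(-6\right) 238 \left(-55\right) = \left(-1428\right) \left(-55\right) = 78540$)
$\frac{981709}{- \frac{360723}{82862} + \frac{333195}{J}} = \frac{981709}{- \frac{360723}{82862} + \frac{333195}{78540}} = \frac{981709}{\left(-360723\right) \frac{1}{82862} + 333195 \cdot \frac{1}{78540}} = \frac{981709}{- \frac{360723}{82862} + \frac{22213}{5236}} = \frac{981709}{- \frac{24066011}{216932716}} = 981709 \left(- \frac{216932716}{24066011}\right) = - \frac{212964799691644}{24066011}$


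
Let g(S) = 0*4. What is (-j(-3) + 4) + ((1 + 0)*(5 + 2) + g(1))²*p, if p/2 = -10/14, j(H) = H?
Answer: -63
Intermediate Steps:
g(S) = 0
p = -10/7 (p = 2*(-10/14) = 2*(-10*1/14) = 2*(-5/7) = -10/7 ≈ -1.4286)
(-j(-3) + 4) + ((1 + 0)*(5 + 2) + g(1))²*p = (-1*(-3) + 4) + ((1 + 0)*(5 + 2) + 0)²*(-10/7) = (3 + 4) + (1*7 + 0)²*(-10/7) = 7 + (7 + 0)²*(-10/7) = 7 + 7²*(-10/7) = 7 + 49*(-10/7) = 7 - 70 = -63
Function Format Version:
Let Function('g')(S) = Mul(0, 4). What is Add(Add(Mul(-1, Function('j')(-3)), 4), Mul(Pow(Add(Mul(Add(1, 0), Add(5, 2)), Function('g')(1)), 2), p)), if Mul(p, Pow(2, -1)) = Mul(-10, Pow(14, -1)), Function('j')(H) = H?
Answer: -63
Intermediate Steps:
Function('g')(S) = 0
p = Rational(-10, 7) (p = Mul(2, Mul(-10, Pow(14, -1))) = Mul(2, Mul(-10, Rational(1, 14))) = Mul(2, Rational(-5, 7)) = Rational(-10, 7) ≈ -1.4286)
Add(Add(Mul(-1, Function('j')(-3)), 4), Mul(Pow(Add(Mul(Add(1, 0), Add(5, 2)), Function('g')(1)), 2), p)) = Add(Add(Mul(-1, -3), 4), Mul(Pow(Add(Mul(Add(1, 0), Add(5, 2)), 0), 2), Rational(-10, 7))) = Add(Add(3, 4), Mul(Pow(Add(Mul(1, 7), 0), 2), Rational(-10, 7))) = Add(7, Mul(Pow(Add(7, 0), 2), Rational(-10, 7))) = Add(7, Mul(Pow(7, 2), Rational(-10, 7))) = Add(7, Mul(49, Rational(-10, 7))) = Add(7, -70) = -63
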